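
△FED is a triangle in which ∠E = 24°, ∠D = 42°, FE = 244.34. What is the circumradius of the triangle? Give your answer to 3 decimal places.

R ≈ 182.580

The third angle is ∠F = 180° − ∠E − ∠D = 114.00°.
Law of sines: ED = FE·sin F/sin D ≈ 333.59.
Law of sines: DF = FE·sin E/sin D ≈ 148.52.
Circumradius = FE/(2 sin D) ≈ 182.58.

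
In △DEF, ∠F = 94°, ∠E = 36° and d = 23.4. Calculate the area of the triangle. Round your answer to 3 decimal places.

The third angle is ∠D = 180° − ∠E − ∠F = 50.00°.
Law of sines: e = d·sin E/sin D ≈ 17.955.
Law of sines: f = d·sin F/sin D ≈ 30.472.
Area = ½·d·e·sin F ≈ 209.56.

209.559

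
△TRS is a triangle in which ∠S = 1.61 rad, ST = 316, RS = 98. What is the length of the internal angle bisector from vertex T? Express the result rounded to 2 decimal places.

By the law of cosines, TR² = RS² + ST² − 2·RS·ST·cos S = 1.1189e+05, so TR ≈ 334.5.
Law of cosines again: cos T = (ST² + TR² − RS²)/(2·ST·TR) ≈ 0.95619, so ∠T ≈ 0.297 rad.
The bisector from T has length 2·ST·TR·cos(∠T/2)/(ST+TR) ≈ 321.41.

321.41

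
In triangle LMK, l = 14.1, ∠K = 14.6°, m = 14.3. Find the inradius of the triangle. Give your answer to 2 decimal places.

r ≈ 1.59

By the law of cosines, k² = l² + m² − 2·l·m·cos K = 13.062, so k ≈ 3.6141.
Area = ½·l·m·sin K ≈ 25.412.
Semiperimeter s = (14.1+14.3+3.6141)/2 = 16.007.
Inradius = area/s = 25.412/16.007 ≈ 1.5876.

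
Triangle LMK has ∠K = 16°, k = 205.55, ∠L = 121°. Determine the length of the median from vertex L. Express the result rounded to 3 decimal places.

The third angle is ∠M = 180° − ∠K − ∠L = 43.00°.
Law of sines: l = k·sin L/sin K ≈ 639.21.
Law of sines: m = k·sin M/sin K ≈ 508.58.
Median from L: ½√(2·m² + 2·k² − l²) ≈ 219.79.

m_L ≈ 219.787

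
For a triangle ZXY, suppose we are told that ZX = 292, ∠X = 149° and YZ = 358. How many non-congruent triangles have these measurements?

1

ZX·sin X = 292·sin(149°) ≈ 150.4.
Since ∠X is not acute, a triangle exists only if YZ > ZX; here YZ > ZX, so there is exactly one triangle.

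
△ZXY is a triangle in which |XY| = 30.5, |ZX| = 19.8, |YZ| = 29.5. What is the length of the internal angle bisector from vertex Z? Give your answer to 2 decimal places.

18.99

By the law of cosines, cos Z = (|YZ|² + |ZX|² − |XY|²) / (2·|YZ|·|ZX|) ≈ 0.28423, so ∠Z ≈ 73.49°.
The bisector from Z has length 2·|YZ|·|ZX|·cos(∠Z/2)/(|YZ|+|ZX|) ≈ 18.988.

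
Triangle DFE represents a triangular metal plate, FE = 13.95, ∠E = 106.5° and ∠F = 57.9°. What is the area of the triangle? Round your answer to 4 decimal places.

293.8857

The third angle is ∠D = 180° − ∠F − ∠E = 15.60°.
Law of sines: ED = FE·sin F/sin D ≈ 43.944.
Law of sines: DF = FE·sin E/sin D ≈ 49.738.
Area = ½·FE·ED·sin E ≈ 293.89.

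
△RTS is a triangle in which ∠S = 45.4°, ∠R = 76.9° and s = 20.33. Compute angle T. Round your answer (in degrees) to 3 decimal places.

The third angle is ∠T = 180° − ∠S − ∠R = 57.70°.

57.700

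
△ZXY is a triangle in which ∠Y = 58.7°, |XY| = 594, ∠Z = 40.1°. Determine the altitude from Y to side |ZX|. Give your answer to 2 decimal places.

587.01

The third angle is ∠X = 180° − ∠Y − ∠Z = 81.20°.
Law of sines: |YZ| = |XY|·sin X/sin Z ≈ 911.33.
Law of sines: |ZX| = |XY|·sin Y/sin Z ≈ 787.97.
Area = ½·|XY|·|YZ|·sin Y ≈ 2.3127e+05.
The altitude from Y has length 2·area/|ZX| ≈ 587.01.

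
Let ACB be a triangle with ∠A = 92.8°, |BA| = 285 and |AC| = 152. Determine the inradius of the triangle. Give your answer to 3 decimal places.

56.450

By the law of cosines, |CB|² = |BA|² + |AC|² − 2·|BA|·|AC|·cos A = 1.0856e+05, so |CB| ≈ 329.49.
Area = ½·|BA|·|AC|·sin A ≈ 21634.
Semiperimeter s = (329.49+285+152)/2 = 383.24.
Inradius = area/s = 21634/383.24 ≈ 56.45.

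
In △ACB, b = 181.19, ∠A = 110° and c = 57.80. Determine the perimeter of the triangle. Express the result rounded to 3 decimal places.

perimeter ≈ 447.159

By the law of cosines, a² = c² + b² − 2·c·b·cos A = 43334, so a ≈ 208.17.
Semiperimeter s = (208.17+57.8+181.19)/2 = 223.58.
Perimeter = 208.17 + 57.8 + 181.19 = 447.16.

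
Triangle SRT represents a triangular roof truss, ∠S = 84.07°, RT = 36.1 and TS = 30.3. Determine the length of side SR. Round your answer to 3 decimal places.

Law of sines: sin R = TS·sin S/RT ≈ 0.83484.
Since RT ≥ TS, only the acute value applies: ∠R ≈ 56.60°.
Then ∠T = 180° − ∠S − ∠R ≈ 39.33°.
Law of sines gives SR = RT·sin T/sin S ≈ 23.003.

23.003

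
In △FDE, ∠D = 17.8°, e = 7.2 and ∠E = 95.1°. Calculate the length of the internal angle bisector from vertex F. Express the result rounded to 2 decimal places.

t_F ≈ 2.82

The third angle is ∠F = 180° − ∠D − ∠E = 67.10°.
Law of sines: f = e·sin F/sin E ≈ 6.6589.
Law of sines: d = e·sin D/sin E ≈ 2.2098.
The bisector from F has length 2·d·e·cos(∠F/2)/(d+e) ≈ 2.8183.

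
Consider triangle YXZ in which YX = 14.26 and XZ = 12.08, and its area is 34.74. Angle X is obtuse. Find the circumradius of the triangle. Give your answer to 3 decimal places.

31.956

From area = ½·YX·XZ·sin X, we get sin X = 2·area/(YX·XZ) ≈ 0.40334.
Taking the obtuse solution, ∠X ≈ 156.21°.
Law of cosines then gives ZY ≈ 25.778.
Circumradius = ZY/(2 sin X) ≈ 31.956.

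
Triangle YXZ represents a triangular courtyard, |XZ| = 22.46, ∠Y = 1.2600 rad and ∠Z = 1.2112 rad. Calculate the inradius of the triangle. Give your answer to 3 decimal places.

The third angle is ∠X = π − ∠Z − ∠Y = 0.6704 rad.
Law of sines: |ZY| = |XZ|·sin X/sin Y ≈ 14.656.
Law of sines: |YX| = |XZ|·sin Z/sin Y ≈ 22.081.
Area = ½·|XZ|·|ZY|·sin Z ≈ 154.06.
Semiperimeter s = (22.46+14.656+22.081)/2 = 29.599.
Inradius = area/s = 154.06/29.599 ≈ 5.2051.

5.205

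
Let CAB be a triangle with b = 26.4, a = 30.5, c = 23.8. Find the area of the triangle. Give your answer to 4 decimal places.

302.9186

Semiperimeter s = (23.8 + 30.5 + 26.4)/2 = 40.35.
Heron's formula: area = √(40.35·16.55·9.85·13.95) ≈ 302.92.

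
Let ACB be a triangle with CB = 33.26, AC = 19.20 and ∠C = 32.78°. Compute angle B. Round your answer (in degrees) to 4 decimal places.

By the law of cosines, BA² = AC² + CB² − 2·AC·CB·cos C = 401.07, so BA ≈ 20.027.
Law of cosines again: cos B = (CB² + BA² − AC²)/(2·CB·BA) ≈ 0.85473, so ∠B ≈ 31.27°.

∠B ≈ 31.2696°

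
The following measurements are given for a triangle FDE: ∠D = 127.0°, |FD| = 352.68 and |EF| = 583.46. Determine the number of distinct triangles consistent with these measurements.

|FD|·sin D = 352.68·sin(127.0°) ≈ 281.7.
Since ∠D is not acute, a triangle exists only if |EF| > |FD|; here |EF| > |FD|, so there is exactly one triangle.

1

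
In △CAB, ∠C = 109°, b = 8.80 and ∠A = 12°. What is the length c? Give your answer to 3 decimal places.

The third angle is ∠B = 180° − ∠C − ∠A = 59.00°.
Law of sines: c = b·sin C/sin B ≈ 9.707.

9.707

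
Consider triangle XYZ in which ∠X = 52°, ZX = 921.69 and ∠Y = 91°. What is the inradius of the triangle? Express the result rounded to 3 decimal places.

The third angle is ∠Z = 180° − ∠X − ∠Y = 37.00°.
Law of sines: YZ = ZX·sin X/sin Y ≈ 726.41.
Law of sines: XY = ZX·sin Z/sin Y ≈ 554.77.
Area = ½·ZX·YZ·sin Z ≈ 2.0147e+05.
Semiperimeter s = (726.41+921.69+554.77)/2 = 1101.4.
Inradius = area/s = 2.0147e+05/1101.4 ≈ 182.91.

182.912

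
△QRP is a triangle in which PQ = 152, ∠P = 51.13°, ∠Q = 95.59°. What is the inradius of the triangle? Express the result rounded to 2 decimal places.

The third angle is ∠R = 180° − ∠P − ∠Q = 33.28°.
Law of sines: RP = PQ·sin Q/sin R ≈ 275.69.
Law of sines: QR = PQ·sin P/sin R ≈ 215.67.
Area = ½·PQ·RP·sin P ≈ 16313.
Semiperimeter s = (275.69+152+215.67)/2 = 321.68.
Inradius = area/s = 16313/321.68 ≈ 50.712.

r ≈ 50.71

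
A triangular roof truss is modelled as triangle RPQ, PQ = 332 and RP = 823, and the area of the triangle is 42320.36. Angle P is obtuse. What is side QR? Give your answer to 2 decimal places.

From area = ½·RP·PQ·sin P, we get sin P = 2·area/(RP·PQ) ≈ 0.30977.
Taking the obtuse solution, ∠P ≈ 161.95°.
Law of cosines then gives QR ≈ 1143.3.

1143.30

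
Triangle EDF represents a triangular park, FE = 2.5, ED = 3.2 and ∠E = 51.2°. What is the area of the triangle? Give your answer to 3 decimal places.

Area = ½·FE·ED·sin E ≈ 3.1174.

area ≈ 3.117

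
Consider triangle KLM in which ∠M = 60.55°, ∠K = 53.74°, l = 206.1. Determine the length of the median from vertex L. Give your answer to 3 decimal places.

m_L ≈ 159.333

The third angle is ∠L = 180° − ∠M − ∠K = 65.71°.
Law of sines: k = l·sin K/sin L ≈ 182.33.
Law of sines: m = l·sin M/sin L ≈ 196.9.
Median from L: ½√(2·m² + 2·k² − l²) ≈ 159.33.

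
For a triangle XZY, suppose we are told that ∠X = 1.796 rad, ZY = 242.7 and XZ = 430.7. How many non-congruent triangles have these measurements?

0

XZ·sin X = 430.7·sin(1.796 rad) ≈ 419.8.
Since ∠X is not acute, a triangle exists only if ZY > XZ; here ZY ≤ XZ, so there is no triangle.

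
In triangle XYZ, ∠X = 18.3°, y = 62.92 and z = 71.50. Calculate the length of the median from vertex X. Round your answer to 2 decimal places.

By the law of cosines, x² = y² + z² − 2·y·z·cos X = 528.66, so x ≈ 22.993.
Median from X: ½√(2·y² + 2·z² − x²) ≈ 66.358.

m_X ≈ 66.36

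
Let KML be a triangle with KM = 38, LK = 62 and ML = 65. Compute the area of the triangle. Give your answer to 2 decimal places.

Semiperimeter s = (65 + 62 + 38)/2 = 82.5.
Heron's formula: area = √(82.5·17.5·20.5·44.5) ≈ 1147.6.

1147.63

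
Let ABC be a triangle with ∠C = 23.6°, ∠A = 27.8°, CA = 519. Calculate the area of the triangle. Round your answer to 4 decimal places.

The third angle is ∠B = 180° − ∠C − ∠A = 128.60°.
Law of sines: BC = CA·sin A/sin B ≈ 309.72.
Law of sines: AB = CA·sin C/sin B ≈ 265.87.
Area = ½·CA·BC·sin C ≈ 32177.

area ≈ 32177.2738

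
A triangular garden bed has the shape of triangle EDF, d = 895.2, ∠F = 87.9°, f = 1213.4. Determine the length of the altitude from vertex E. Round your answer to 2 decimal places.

Law of sines: sin D = d·sin F/f ≈ 0.73727.
Since f ≥ d, only the acute value applies: ∠D ≈ 47.50°.
Then ∠E = 180° − ∠F − ∠D ≈ 44.60°.
Law of sines gives e = f·sin E/sin F ≈ 852.58.
Area = ½·f·d·sin E ≈ 3.8136e+05.
The altitude from E has length 2·area/e ≈ 894.6.

894.60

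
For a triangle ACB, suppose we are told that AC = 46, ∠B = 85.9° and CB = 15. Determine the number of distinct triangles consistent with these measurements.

CB·sin B = 15·sin(85.9°) ≈ 14.96.
Since AC ≥ CB, exactly one triangle exists.

1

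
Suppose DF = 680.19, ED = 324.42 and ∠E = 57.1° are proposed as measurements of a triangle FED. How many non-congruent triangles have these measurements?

ED·sin E = 324.42·sin(57.1°) ≈ 272.4.
Since DF ≥ ED, exactly one triangle exists.

1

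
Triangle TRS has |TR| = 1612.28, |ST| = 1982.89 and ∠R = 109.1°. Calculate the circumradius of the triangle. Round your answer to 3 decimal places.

Law of sines: sin S = |TR|·sin R/|ST| ≈ 0.76833.
Since |ST| ≥ |TR|, only the acute value applies: ∠S ≈ 50.20°.
Then ∠T = 180° − ∠R − ∠S ≈ 20.70°.
Law of sines gives |RS| = |ST|·sin T/sin R ≈ 741.58.
Circumradius = |ST|/(2 sin R) ≈ 1049.2.

1049.205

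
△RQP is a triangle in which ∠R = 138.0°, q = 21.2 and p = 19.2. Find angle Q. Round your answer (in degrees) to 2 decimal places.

22.09

By the law of cosines, r² = q² + p² − 2·q·p·cos R = 1423.1, so r ≈ 37.723.
Law of cosines again: cos Q = (p² + r² − q²)/(2·p·r) ≈ 0.92660, so ∠Q ≈ 22.09°.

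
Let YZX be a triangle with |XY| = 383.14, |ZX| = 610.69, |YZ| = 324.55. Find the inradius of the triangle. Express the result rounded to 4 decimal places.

Semiperimeter s = (610.69 + 383.14 + 324.55)/2 = 659.19.
Heron's formula: area = √(659.19·48.5·276.05·334.64) ≈ 54345.
Inradius = area/s = 54345/659.19 ≈ 82.442.

82.4420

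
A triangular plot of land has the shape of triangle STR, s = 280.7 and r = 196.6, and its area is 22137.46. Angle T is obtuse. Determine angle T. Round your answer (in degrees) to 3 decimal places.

From area = ½·r·s·sin T, we get sin T = 2·area/(r·s) ≈ 0.80229.
Taking the obtuse solution, ∠T ≈ 126.65°.

126.651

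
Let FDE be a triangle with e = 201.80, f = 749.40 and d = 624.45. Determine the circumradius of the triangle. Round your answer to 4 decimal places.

438.5305

By the law of cosines, cos F = (d² + e² − f²) / (2·d·e) ≈ -0.51954, so ∠F ≈ 121.30°.
Circumradius = f/(2 sin F) ≈ 438.53.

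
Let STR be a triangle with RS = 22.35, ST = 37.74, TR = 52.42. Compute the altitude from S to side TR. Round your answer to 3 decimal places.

h_S ≈ 14.041

Semiperimeter s = (52.42 + 22.35 + 37.74)/2 = 56.255.
Heron's formula: area = √(56.255·3.835·33.905·18.515) ≈ 368.01.
The altitude from S has length 2·area/TR ≈ 14.041.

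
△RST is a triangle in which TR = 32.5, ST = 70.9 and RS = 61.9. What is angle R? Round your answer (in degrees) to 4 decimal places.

By the law of cosines, cos R = (TR² + RS² − ST²) / (2·TR·RS) ≈ -0.03453, so ∠R ≈ 91.98°.

91.9791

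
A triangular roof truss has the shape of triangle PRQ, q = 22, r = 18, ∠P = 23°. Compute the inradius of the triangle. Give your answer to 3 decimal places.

By the law of cosines, p² = r² + q² − 2·r·q·cos P = 78.96, so p ≈ 8.886.
Area = ½·r·q·sin P ≈ 77.365.
Semiperimeter s = (8.886+18+22)/2 = 24.443.
Inradius = area/s = 77.365/24.443 ≈ 3.1651.

3.165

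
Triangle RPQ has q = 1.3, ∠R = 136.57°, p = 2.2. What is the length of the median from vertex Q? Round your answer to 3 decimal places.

2.709

By the law of cosines, r² = p² + q² − 2·p·q·cos R = 10.684, so r ≈ 3.2686.
Median from Q: ½√(2·r² + 2·p² − q²) ≈ 2.7091.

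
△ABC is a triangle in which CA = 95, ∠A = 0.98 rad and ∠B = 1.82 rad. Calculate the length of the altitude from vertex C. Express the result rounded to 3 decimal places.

The third angle is ∠C = π − ∠A − ∠B = 0.342 rad.
Law of sines: BC = CA·sin A/sin B ≈ 81.412.
Law of sines: AB = CA·sin C/sin B ≈ 32.838.
Area = ½·CA·BC·sin C ≈ 1295.4.
The altitude from C has length 2·area/AB ≈ 78.897.

78.897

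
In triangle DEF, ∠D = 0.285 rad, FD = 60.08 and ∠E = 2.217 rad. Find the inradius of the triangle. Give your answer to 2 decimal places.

The third angle is ∠F = π − ∠D − ∠E = 0.640 rad.
Law of sines: EF = FD·sin D/sin E ≈ 21.158.
Law of sines: DE = FD·sin F/sin E ≈ 44.916.
Area = ½·FD·EF·sin F ≈ 379.36.
Semiperimeter s = (21.158+60.08+44.916)/2 = 63.077.
Inradius = area/s = 379.36/63.077 ≈ 6.0142.

r ≈ 6.01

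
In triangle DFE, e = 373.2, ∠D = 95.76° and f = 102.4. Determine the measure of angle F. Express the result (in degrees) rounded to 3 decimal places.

∠F ≈ 14.879°

By the law of cosines, d² = f² + e² − 2·f·e·cos D = 1.5743e+05, so d ≈ 396.78.
Law of cosines again: cos F = (e² + d² − f²)/(2·e·d) ≈ 0.96647, so ∠F ≈ 14.88°.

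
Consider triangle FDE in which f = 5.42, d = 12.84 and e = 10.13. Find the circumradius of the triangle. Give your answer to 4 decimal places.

By the law of cosines, cos F = (d² + e² − f²) / (2·d·e) ≈ 0.91531, so ∠F ≈ 23.75°.
Circumradius = f/(2 sin F) ≈ 6.7286.

6.7286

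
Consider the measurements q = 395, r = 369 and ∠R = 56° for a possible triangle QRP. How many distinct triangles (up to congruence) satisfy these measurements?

2

q·sin R = 395·sin(56°) ≈ 327.5.
Since q sin R < r < q (327.5 < 369 < 395), two triangles exist.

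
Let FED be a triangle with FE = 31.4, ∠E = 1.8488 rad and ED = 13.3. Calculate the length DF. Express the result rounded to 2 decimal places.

37.31

By the law of cosines, DF² = FE² + ED² − 2·FE·ED·cos E = 1392.1, so DF ≈ 37.31.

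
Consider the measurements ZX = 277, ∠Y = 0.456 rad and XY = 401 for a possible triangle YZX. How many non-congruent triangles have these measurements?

2

XY·sin Y = 401·sin(0.456 rad) ≈ 176.6.
Since XY sin Y < ZX < XY (176.6 < 277 < 401), two triangles exist.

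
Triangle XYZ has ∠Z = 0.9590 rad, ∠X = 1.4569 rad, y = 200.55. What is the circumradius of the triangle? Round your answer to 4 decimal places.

The third angle is ∠Y = π − ∠Z − ∠X = 0.7257 rad.
Law of sines: x = y·sin X/sin Y ≈ 300.23.
Law of sines: z = y·sin Z/sin Y ≈ 247.38.
Circumradius = y/(2 sin Y) ≈ 151.1.

151.0954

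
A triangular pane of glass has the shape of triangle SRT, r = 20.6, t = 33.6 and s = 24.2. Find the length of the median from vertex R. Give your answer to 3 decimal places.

27.408

Median from R: ½√(2·t² + 2·s² − r²) ≈ 27.408.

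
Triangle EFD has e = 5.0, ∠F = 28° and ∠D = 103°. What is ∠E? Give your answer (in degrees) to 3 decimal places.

49.000

The third angle is ∠E = 180° − ∠F − ∠D = 49.00°.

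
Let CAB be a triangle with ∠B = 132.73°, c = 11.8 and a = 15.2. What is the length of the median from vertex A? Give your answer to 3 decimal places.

m_A ≈ 17.852

By the law of cosines, b² = c² + a² − 2·c·a·cos B = 613.69, so b ≈ 24.773.
Median from A: ½√(2·b² + 2·c² − a²) ≈ 17.852.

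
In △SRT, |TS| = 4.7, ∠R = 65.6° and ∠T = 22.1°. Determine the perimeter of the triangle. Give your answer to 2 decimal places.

perimeter ≈ 11.80

The third angle is ∠S = 180° − ∠R − ∠T = 92.30°.
Law of sines: |RT| = |TS|·sin S/sin R ≈ 5.1568.
Law of sines: |SR| = |TS|·sin T/sin R ≈ 1.9417.
Semiperimeter s = (5.1568+4.7+1.9417)/2 = 5.8992.
Perimeter = 5.1568 + 4.7 + 1.9417 = 11.798.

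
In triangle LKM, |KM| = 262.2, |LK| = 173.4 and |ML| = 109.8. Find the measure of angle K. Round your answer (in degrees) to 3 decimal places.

By the law of cosines, cos K = (|LK|² + |KM|² − |ML|²) / (2·|LK|·|KM|) ≈ 0.95413, so ∠K ≈ 17.42°.

∠K ≈ 17.420°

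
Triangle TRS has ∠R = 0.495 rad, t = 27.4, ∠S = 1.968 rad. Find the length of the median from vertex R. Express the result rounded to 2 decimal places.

32.83

The third angle is ∠T = π − ∠R − ∠S = 0.679 rad.
Law of sines: r = t·sin R/sin T ≈ 20.736.
Law of sines: s = t·sin S/sin T ≈ 40.253.
Median from R: ½√(2·s² + 2·t² − r²) ≈ 32.834.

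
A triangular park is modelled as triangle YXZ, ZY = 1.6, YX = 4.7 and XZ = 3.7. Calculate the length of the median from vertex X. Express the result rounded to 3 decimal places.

Median from X: ½√(2·YX² + 2·XZ² − ZY²) ≈ 4.1533.

4.153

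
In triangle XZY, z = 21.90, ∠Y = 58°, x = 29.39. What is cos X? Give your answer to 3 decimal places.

By the law of cosines, y² = x² + z² − 2·x·z·cos Y = 661.23, so y ≈ 25.714.
Law of cosines again: cos X = (z² + y² − x²)/(2·z·y) ≈ 0.24600, so ∠X ≈ 75.76°.

0.246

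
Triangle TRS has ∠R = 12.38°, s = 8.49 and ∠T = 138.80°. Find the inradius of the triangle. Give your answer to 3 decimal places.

0.885

The third angle is ∠S = 180° − ∠T − ∠R = 28.82°.
Law of sines: t = s·sin T/sin S ≈ 11.601.
Law of sines: r = s·sin R/sin S ≈ 3.7759.
Area = ½·s·t·sin R ≈ 10.558.
Semiperimeter p = (11.601+3.7759+8.49)/2 = 11.933.
Inradius = area/p = 10.558/11.933 ≈ 0.88474.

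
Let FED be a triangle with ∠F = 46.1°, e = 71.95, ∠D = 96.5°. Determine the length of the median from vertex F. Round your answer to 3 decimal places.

m_F ≈ 87.712

The third angle is ∠E = 180° − ∠D − ∠F = 37.40°.
Law of sines: f = e·sin F/sin E ≈ 85.357.
Law of sines: d = e·sin D/sin E ≈ 117.7.
Median from F: ½√(2·e² + 2·d² − f²) ≈ 87.712.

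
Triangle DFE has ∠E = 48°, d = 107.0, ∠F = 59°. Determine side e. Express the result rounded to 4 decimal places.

The third angle is ∠D = 180° − ∠F − ∠E = 73.00°.
Law of sines: e = d·sin E/sin D ≈ 83.15.

83.1497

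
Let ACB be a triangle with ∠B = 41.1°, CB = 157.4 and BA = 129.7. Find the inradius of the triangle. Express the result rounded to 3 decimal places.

r ≈ 34.308

By the law of cosines, AC² = CB² + BA² − 2·CB·BA·cos B = 10829, so AC ≈ 104.06.
Area = ½·CB·BA·sin B ≈ 6710.1.
Semiperimeter s = (157.4+129.7+104.06)/2 = 195.58.
Inradius = area/s = 6710.1/195.58 ≈ 34.308.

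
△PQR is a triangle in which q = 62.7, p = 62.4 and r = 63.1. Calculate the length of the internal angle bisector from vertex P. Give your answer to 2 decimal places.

t_P ≈ 54.62

By the law of cosines, cos P = (q² + r² − p²) / (2·q·r) ≈ 0.50793, so ∠P ≈ 1.038 rad.
The bisector from P has length 2·q·r·cos(∠P/2)/(q+r) ≈ 54.616.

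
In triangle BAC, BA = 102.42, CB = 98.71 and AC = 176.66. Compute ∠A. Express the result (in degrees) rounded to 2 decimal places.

By the law of cosines, cos A = (BA² + AC² − CB²) / (2·BA·AC) ≈ 0.88305, so ∠A ≈ 27.99°.

∠A ≈ 27.99°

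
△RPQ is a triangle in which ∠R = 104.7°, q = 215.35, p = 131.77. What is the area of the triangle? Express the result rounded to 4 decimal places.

area ≈ 13723.9187

Area = ½·p·q·sin R ≈ 13724.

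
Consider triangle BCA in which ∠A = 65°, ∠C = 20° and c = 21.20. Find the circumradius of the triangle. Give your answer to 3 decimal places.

R ≈ 30.992

The third angle is ∠B = 180° − ∠C − ∠A = 95.00°.
Law of sines: b = c·sin B/sin C ≈ 61.749.
Law of sines: a = c·sin A/sin C ≈ 56.177.
Circumradius = c/(2 sin C) ≈ 30.992.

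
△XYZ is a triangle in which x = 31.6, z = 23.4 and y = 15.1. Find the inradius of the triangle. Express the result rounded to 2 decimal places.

4.78

Semiperimeter s = (31.6 + 15.1 + 23.4)/2 = 35.05.
Heron's formula: area = √(35.05·3.45·19.95·11.65) ≈ 167.64.
Inradius = area/s = 167.64/35.05 ≈ 4.783.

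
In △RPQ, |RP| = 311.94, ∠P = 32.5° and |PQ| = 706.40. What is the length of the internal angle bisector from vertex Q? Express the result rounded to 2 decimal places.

By the law of cosines, |QR|² = |RP|² + |PQ|² − 2·|RP|·|PQ|·cos P = 2.2462e+05, so |QR| ≈ 473.94.
Law of cosines again: cos Q = (|PQ|² + |QR|² − |RP|²)/(2·|PQ|·|QR|) ≈ 0.93538, so ∠Q ≈ 20.71°.
The bisector from Q has length 2·|PQ|·|QR|·cos(∠Q/2)/(|PQ|+|QR|) ≈ 558.04.

558.04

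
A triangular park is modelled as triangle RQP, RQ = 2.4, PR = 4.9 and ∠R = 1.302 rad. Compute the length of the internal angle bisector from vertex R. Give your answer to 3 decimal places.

t_R ≈ 2.563

By the law of cosines, QP² = PR² + RQ² − 2·PR·RQ·cos R = 23.524, so QP ≈ 4.8501.
The bisector from R has length 2·PR·RQ·cos(∠R/2)/(PR+RQ) ≈ 2.563.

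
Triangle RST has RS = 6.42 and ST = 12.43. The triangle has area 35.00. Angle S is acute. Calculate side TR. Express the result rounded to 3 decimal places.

From area = ½·RS·ST·sin S, we get sin S = 2·area/(RS·ST) ≈ 0.87719.
Taking the acute solution, ∠S ≈ 61.30°.
Law of cosines then gives TR ≈ 10.913.

10.913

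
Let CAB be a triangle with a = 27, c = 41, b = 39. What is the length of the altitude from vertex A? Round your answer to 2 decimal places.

37.55

Semiperimeter s = (41 + 27 + 39)/2 = 53.5.
Heron's formula: area = √(53.5·12.5·26.5·14.5) ≈ 506.92.
The altitude from A has length 2·area/a ≈ 37.55.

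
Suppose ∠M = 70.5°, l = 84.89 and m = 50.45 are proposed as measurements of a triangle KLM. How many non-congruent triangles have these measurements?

0

l·sin M = 84.89·sin(70.5°) ≈ 80.02.
Since m = 50.45 < 80.02 = l sin M, no triangle exists.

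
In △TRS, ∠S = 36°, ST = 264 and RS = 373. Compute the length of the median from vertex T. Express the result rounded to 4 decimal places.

By the law of cosines, TR² = RS² + ST² − 2·RS·ST·cos S = 49494, so TR ≈ 222.47.
Median from T: ½√(2·ST² + 2·TR² − RS²) ≈ 157.52.

157.5206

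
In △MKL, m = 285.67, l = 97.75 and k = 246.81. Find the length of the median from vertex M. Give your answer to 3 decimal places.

m_M ≈ 121.792

Median from M: ½√(2·k² + 2·l² − m²) ≈ 121.79.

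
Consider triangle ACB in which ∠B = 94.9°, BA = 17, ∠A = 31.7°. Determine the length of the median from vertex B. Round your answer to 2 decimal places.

The third angle is ∠C = 180° − ∠B − ∠A = 53.40°.
Law of sines: CB = BA·sin A/sin C ≈ 11.127.
Law of sines: AC = BA·sin B/sin C ≈ 21.098.
Median from B: ½√(2·CB² + 2·BA² − AC²) ≈ 9.7532.

m_B ≈ 9.75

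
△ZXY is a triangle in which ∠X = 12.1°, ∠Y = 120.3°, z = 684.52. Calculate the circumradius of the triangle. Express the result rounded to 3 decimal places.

463.481

The third angle is ∠Z = 180° − ∠X − ∠Y = 47.60°.
Law of sines: x = z·sin X/sin Z ≈ 194.31.
Law of sines: y = z·sin Y/sin Z ≈ 800.33.
Circumradius = z/(2 sin Z) ≈ 463.48.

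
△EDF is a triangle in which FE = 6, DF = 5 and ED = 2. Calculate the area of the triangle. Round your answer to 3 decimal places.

Semiperimeter s = (5 + 6 + 2)/2 = 6.5.
Heron's formula: area = √(6.5·1.5·0.5·4.5) ≈ 4.6837.

area ≈ 4.684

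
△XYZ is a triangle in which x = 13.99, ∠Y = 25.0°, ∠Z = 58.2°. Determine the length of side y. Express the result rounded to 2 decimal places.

5.95

The third angle is ∠X = 180° − ∠Y − ∠Z = 96.80°.
Law of sines: y = x·sin Y/sin X ≈ 5.9543.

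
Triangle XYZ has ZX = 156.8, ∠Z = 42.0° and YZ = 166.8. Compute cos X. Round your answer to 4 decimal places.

By the law of cosines, XY² = YZ² + ZX² − 2·YZ·ZX·cos Z = 13536, so XY ≈ 116.34.
Law of cosines again: cos X = (ZX² + XY² − YZ²)/(2·ZX·XY) ≈ 0.28230, so ∠X ≈ 73.60°.

0.2823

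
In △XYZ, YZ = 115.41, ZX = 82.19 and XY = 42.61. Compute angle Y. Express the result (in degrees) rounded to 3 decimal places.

By the law of cosines, cos Y = (XY² + YZ² − ZX²) / (2·XY·YZ) ≈ 0.85203, so ∠Y ≈ 31.57°.

∠Y ≈ 31.567°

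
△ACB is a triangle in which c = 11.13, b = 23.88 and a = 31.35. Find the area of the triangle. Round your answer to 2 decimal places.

Semiperimeter s = (31.35 + 11.13 + 23.88)/2 = 33.18.
Heron's formula: area = √(33.18·1.83·22.05·9.3) ≈ 111.59.

111.59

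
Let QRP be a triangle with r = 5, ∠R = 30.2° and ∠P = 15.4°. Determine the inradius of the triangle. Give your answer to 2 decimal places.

0.64

The third angle is ∠Q = 180° − ∠R − ∠P = 134.40°.
Law of sines: q = r·sin Q/sin R ≈ 7.1018.
Law of sines: p = r·sin P/sin R ≈ 2.6396.
Area = ½·r·q·sin P ≈ 4.7148.
Semiperimeter s = (7.1018+5+2.6396)/2 = 7.3707.
Inradius = area/s = 4.7148/7.3707 ≈ 0.63967.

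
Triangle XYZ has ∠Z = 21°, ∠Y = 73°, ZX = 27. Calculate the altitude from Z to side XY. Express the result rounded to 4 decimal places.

The third angle is ∠X = 180° − ∠Y − ∠Z = 86.00°.
Law of sines: YZ = ZX·sin X/sin Y ≈ 28.165.
Law of sines: XY = ZX·sin Z/sin Y ≈ 10.118.
Area = ½·ZX·YZ·sin Z ≈ 136.26.
The altitude from Z has length 2·area/XY ≈ 26.934.

h_Z ≈ 26.9342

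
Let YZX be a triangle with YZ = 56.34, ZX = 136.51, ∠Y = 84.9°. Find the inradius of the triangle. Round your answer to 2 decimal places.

r ≈ 22.54

Law of sines: sin X = YZ·sin Y/ZX ≈ 0.41108.
Since ZX ≥ YZ, only the acute value applies: ∠X ≈ 24.27°.
Then ∠Z = 180° − ∠Y − ∠X ≈ 70.83°.
Law of sines gives XY = ZX·sin Z/sin Y ≈ 129.45.
Area = ½·ZX·YZ·sin Z ≈ 3632.2.
Semiperimeter s = (136.51+129.45+56.34)/2 = 161.15.
Inradius = area/s = 3632.2/161.15 ≈ 22.539.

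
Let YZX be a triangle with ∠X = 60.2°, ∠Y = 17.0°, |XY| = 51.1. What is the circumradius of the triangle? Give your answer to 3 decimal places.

26.201

The third angle is ∠Z = 180° − ∠X − ∠Y = 102.80°.
Law of sines: |ZX| = |XY|·sin Y/sin Z ≈ 15.321.
Law of sines: |YZ| = |XY|·sin X/sin Z ≈ 45.473.
Circumradius = |XY|/(2 sin Z) ≈ 26.201.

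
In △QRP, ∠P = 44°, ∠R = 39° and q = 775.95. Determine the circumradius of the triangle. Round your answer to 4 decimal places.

390.8886

The third angle is ∠Q = 180° − ∠R − ∠P = 97.00°.
Law of sines: r = q·sin R/sin Q ≈ 491.99.
Law of sines: p = q·sin P/sin Q ≈ 543.07.
Circumradius = q/(2 sin Q) ≈ 390.89.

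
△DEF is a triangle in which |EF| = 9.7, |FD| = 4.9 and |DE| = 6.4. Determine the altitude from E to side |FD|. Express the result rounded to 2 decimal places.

Semiperimeter s = (9.7 + 4.9 + 6.4)/2 = 10.5.
Heron's formula: area = √(10.5·0.8·5.6·4.1) ≈ 13.888.
The altitude from E has length 2·area/|FD| ≈ 5.6684.

5.67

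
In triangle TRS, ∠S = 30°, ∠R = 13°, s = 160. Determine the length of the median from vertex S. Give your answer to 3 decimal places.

m_S ≈ 141.439

The third angle is ∠T = 180° − ∠R − ∠S = 137.00°.
Law of sines: t = s·sin T/sin S ≈ 218.24.
Law of sines: r = s·sin R/sin S ≈ 71.984.
Median from S: ½√(2·t² + 2·r² − s²) ≈ 141.44.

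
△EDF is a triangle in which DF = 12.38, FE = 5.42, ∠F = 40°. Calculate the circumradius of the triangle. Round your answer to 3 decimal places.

By the law of cosines, ED² = DF² + FE² − 2·DF·FE·cos F = 79.838, so ED ≈ 8.9352.
Area = ½·DF·FE·sin F ≈ 21.565.
Circumradius = ED/(2 sin F) ≈ 6.9504.

R ≈ 6.950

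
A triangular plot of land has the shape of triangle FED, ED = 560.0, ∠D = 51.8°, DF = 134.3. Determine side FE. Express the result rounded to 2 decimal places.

By the law of cosines, FE² = ED² + DF² − 2·ED·DF·cos D = 2.3862e+05, so FE ≈ 488.49.

488.49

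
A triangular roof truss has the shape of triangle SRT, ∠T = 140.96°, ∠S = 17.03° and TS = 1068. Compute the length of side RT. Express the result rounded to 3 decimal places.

The third angle is ∠R = 180° − ∠T − ∠S = 22.01°.
Law of sines: RT = TS·sin S/sin R ≈ 834.62.

834.616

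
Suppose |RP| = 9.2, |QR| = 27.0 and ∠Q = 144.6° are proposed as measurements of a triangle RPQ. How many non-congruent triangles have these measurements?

|QR|·sin Q = 27.0·sin(144.6°) ≈ 15.64.
Since ∠Q is not acute, a triangle exists only if |RP| > |QR|; here |RP| ≤ |QR|, so there is no triangle.

0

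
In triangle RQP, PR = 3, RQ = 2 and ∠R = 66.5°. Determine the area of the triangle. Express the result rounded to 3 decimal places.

area ≈ 2.751

Area = ½·PR·RQ·sin R ≈ 2.7512.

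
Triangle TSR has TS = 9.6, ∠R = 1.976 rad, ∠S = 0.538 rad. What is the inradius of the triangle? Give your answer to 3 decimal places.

1.431

The third angle is ∠T = π − ∠S − ∠R = 0.628 rad.
Law of sines: SR = TS·sin T/sin R ≈ 6.1338.
Law of sines: RT = TS·sin S/sin R ≈ 5.3527.
Area = ½·TS·SR·sin S ≈ 15.087.
Semiperimeter s = (6.1338+5.3527+9.6)/2 = 10.543.
Inradius = area/s = 15.087/10.543 ≈ 1.4309.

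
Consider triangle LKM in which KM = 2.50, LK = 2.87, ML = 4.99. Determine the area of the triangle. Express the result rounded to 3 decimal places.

area ≈ 2.468

Semiperimeter s = (2.5 + 4.99 + 2.87)/2 = 5.18.
Heron's formula: area = √(5.18·2.68·0.19·2.31) ≈ 2.4684.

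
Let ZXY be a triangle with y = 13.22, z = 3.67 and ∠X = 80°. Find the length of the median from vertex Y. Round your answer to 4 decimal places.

m_Y ≈ 6.9811

By the law of cosines, x² = y² + z² − 2·y·z·cos X = 171.39, so x ≈ 13.092.
Median from Y: ½√(2·z² + 2·x² − y²) ≈ 6.9811.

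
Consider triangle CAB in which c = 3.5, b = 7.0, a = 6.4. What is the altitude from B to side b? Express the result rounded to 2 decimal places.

Semiperimeter s = (3.5 + 6.4 + 7)/2 = 8.45.
Heron's formula: area = √(8.45·4.95·2.05·1.45) ≈ 11.15.
The altitude from B has length 2·area/b ≈ 3.1858.

h_B ≈ 3.19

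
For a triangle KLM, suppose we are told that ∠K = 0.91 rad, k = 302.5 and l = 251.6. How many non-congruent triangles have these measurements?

l·sin K = 251.6·sin(0.91 rad) ≈ 198.6.
Since k ≥ l, exactly one triangle exists.

1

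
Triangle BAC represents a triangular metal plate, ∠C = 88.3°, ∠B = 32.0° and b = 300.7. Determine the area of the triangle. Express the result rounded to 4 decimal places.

The third angle is ∠A = 180° − ∠C − ∠B = 59.70°.
Law of sines: a = b·sin A/sin B ≈ 489.93.
Law of sines: c = b·sin C/sin B ≈ 567.2.
Area = ½·b·a·sin C ≈ 73628.

area ≈ 73628.4684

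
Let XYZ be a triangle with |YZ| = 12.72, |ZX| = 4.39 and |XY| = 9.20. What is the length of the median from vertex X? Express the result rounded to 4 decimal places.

Median from X: ½√(2·|ZX|² + 2·|XY|² − |YZ|²) ≈ 3.3921.

3.3921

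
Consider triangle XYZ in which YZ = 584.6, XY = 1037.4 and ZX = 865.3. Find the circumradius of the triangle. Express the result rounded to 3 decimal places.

By the law of cosines, cos X = (ZX² + XY² − YZ²) / (2·ZX·XY) ≈ 0.82614, so ∠X ≈ 34.30°.
Circumradius = YZ/(2 sin X) ≈ 518.75.

518.752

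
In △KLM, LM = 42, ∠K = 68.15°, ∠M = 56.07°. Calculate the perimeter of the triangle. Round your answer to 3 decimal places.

The third angle is ∠L = 180° − ∠M − ∠K = 55.78°.
Law of sines: MK = LM·sin L/sin K ≈ 37.417.
Law of sines: KL = LM·sin M/sin K ≈ 37.545.
Semiperimeter s = (42+37.417+37.545)/2 = 58.481.
Perimeter = 42 + 37.417 + 37.545 = 116.96.

116.963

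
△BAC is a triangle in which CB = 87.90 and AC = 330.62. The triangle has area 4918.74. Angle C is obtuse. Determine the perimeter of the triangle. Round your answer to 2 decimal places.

From area = ½·AC·CB·sin C, we get sin C = 2·area/(AC·CB) ≈ 0.33851.
Taking the obtuse solution, ∠C ≈ 2.796 rad.
Law of cosines then gives BA ≈ 414.4.
Perimeter = 330.62 + 87.9 + 414.4 = 832.92.

832.92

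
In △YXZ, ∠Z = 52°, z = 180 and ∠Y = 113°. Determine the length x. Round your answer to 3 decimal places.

59.120

The third angle is ∠X = 180° − ∠Z − ∠Y = 15.00°.
Law of sines: x = z·sin X/sin Z ≈ 59.12.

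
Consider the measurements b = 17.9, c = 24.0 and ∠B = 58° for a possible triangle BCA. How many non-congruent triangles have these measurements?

c·sin B = 24.0·sin(58°) ≈ 20.35.
Since b = 17.9 < 20.35 = c sin B, no triangle exists.

0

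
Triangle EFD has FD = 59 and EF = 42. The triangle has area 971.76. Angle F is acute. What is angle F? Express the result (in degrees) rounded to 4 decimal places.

From area = ½·EF·FD·sin F, we get sin F = 2·area/(EF·FD) ≈ 0.78431.
Taking the acute solution, ∠F ≈ 51.66°.

∠F ≈ 51.6569°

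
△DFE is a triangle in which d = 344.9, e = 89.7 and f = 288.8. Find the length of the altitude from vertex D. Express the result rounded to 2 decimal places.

63.65

Semiperimeter s = (344.9 + 288.8 + 89.7)/2 = 361.7.
Heron's formula: area = √(361.7·16.8·72.9·272) ≈ 10977.
The altitude from D has length 2·area/d ≈ 63.652.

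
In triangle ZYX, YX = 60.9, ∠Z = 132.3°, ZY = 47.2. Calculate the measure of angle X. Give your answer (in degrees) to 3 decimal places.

Law of sines: sin X = ZY·sin Z/YX ≈ 0.57324.
Since YX ≥ ZY, only the acute value applies: ∠X ≈ 34.98°.
Then ∠Y = 180° − ∠Z − ∠X ≈ 12.72°.

34.977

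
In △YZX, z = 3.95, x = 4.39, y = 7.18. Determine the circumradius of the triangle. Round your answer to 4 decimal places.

R ≈ 4.0945

By the law of cosines, cos Y = (z² + x² − y²) / (2·z·x) ≈ -0.48089, so ∠Y ≈ 118.74°.
Circumradius = y/(2 sin Y) ≈ 4.0945.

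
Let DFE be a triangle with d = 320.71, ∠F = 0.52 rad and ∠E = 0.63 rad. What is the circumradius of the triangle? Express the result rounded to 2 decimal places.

The third angle is ∠D = π − ∠F − ∠E = 1.992 rad.
Law of sines: f = d·sin F/sin D ≈ 174.58.
Law of sines: e = d·sin E/sin D ≈ 207.
Circumradius = d/(2 sin D) ≈ 175.68.

175.68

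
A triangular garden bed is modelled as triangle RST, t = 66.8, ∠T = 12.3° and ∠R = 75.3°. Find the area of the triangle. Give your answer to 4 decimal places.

area ≈ 10121.5486

The third angle is ∠S = 180° − ∠T − ∠R = 92.40°.
Law of sines: r = t·sin R/sin T ≈ 303.31.
Law of sines: s = t·sin S/sin T ≈ 313.3.
Area = ½·t·r·sin S ≈ 10122.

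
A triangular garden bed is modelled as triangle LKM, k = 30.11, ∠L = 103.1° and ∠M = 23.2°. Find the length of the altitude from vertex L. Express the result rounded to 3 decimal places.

The third angle is ∠K = 180° − ∠M − ∠L = 53.70°.
Law of sines: l = k·sin L/sin K ≈ 36.388.
Law of sines: m = k·sin M/sin K ≈ 14.718.
Area = ½·k·l·sin M ≈ 215.81.
The altitude from L has length 2·area/l ≈ 11.862.

11.862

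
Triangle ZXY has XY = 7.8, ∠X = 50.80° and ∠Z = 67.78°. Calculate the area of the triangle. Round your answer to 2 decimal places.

The third angle is ∠Y = 180° − ∠Z − ∠X = 61.42°.
Law of sines: YZ = XY·sin X/sin Z ≈ 6.5295.
Law of sines: ZX = XY·sin Y/sin Z ≈ 7.399.
Area = ½·XY·YZ·sin Y ≈ 22.362.

22.36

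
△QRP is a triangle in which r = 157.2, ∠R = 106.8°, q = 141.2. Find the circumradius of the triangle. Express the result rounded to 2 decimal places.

Law of sines: sin Q = q·sin R/r ≈ 0.85988.
Since r ≥ q, only the acute value applies: ∠Q ≈ 59.30°.
Then ∠P = 180° − ∠R − ∠Q ≈ 13.90°.
Law of sines gives p = r·sin P/sin R ≈ 39.438.
Circumradius = r/(2 sin R) ≈ 82.104.

82.10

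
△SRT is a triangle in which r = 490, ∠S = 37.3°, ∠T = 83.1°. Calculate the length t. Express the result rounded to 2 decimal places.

The third angle is ∠R = 180° − ∠T − ∠S = 59.60°.
Law of sines: t = r·sin T/sin R ≈ 563.99.

563.99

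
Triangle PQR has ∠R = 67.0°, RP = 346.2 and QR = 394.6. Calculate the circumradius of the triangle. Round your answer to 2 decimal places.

223.17

By the law of cosines, PQ² = QR² + RP² − 2·QR·RP·cos R = 1.6881e+05, so PQ ≈ 410.86.
Area = ½·QR·RP·sin R ≈ 62875.
Circumradius = PQ/(2 sin R) ≈ 223.17.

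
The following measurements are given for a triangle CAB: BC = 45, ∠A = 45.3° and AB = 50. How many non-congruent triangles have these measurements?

AB·sin A = 50·sin(45.3°) ≈ 35.54.
Since AB sin A < BC < AB (35.54 < 45 < 50), two triangles exist.

2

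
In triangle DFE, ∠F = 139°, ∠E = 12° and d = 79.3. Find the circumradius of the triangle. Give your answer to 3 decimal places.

The third angle is ∠D = 180° − ∠F − ∠E = 29.00°.
Law of sines: f = d·sin F/sin D ≈ 107.31.
Law of sines: e = d·sin E/sin D ≈ 34.008.
Circumradius = d/(2 sin D) ≈ 81.785.

R ≈ 81.785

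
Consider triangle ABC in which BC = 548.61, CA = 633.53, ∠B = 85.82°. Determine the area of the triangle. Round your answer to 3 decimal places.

Law of sines: sin A = BC·sin B/CA ≈ 0.86365.
Since CA ≥ BC, only the acute value applies: ∠A ≈ 59.73°.
Then ∠C = 180° − ∠B − ∠A ≈ 34.45°.
Law of sines gives AB = CA·sin C/sin B ≈ 359.34.
Area = ½·CA·BC·sin C ≈ 98307.

98306.918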